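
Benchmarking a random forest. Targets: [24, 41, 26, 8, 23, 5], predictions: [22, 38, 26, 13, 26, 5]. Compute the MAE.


Absolute errors: |24-22|=2, |41-38|=3, |26-26|=0, |8-13|=5, |23-26|=3, |5-5|=0
Sum = 13
MAE = 13/6 = 13/6

13/6


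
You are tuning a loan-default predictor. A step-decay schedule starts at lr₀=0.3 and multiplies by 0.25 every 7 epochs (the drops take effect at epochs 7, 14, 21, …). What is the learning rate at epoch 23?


n_drops = ⌊23/7⌋ = 3
lr = 0.3·0.25^3 = 0.3·0.015625 = 0.0046875

0.0046875


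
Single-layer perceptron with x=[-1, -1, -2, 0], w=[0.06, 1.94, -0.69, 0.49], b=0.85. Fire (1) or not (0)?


z = (-1)·(0.06) + (-1)·(1.94) + (-2)·(-0.69) + (0)·(0.49) + 0.85
  = 0.23
step(z) = 1 (z≥0)

1


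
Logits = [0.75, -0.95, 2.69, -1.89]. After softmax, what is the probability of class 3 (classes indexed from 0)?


Exponentials: e^0.75=2.117, e^-0.95=0.3867, e^2.69=14.7317, e^-1.89=0.1511
Sum = 17.3865
Softmax = [0.1218, 0.0222, 0.8473, 0.0087]
p[3] = 0.1511/17.3865 = 0.0087

0.0087


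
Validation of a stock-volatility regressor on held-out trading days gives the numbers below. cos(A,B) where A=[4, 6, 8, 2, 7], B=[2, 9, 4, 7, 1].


A·B = 4·2 + 6·9 + 8·4 + 2·7 + 7·1 = 115
‖A‖ = √169 = 13, ‖B‖ = √151 = 12.2882
cos = 115/(√169·√151) = 115/√25519 = 0.7199

0.7199


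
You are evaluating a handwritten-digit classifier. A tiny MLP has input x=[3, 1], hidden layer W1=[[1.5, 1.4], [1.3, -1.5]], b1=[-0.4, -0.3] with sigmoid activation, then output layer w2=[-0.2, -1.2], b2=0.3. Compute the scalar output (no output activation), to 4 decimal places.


z1[0] = (1.5)·(3) + (1.4)·(1) - 0.4 = 5.5
z1[1] = (1.3)·(3) + (-1.5)·(1) - 0.3 = 2.1
h = sigmoid(z1) = [0.9959, 0.8909]
output = (-0.2)·(0.9959) + (-1.2)·(0.8909) + 0.3 = -0.9683

-0.9683


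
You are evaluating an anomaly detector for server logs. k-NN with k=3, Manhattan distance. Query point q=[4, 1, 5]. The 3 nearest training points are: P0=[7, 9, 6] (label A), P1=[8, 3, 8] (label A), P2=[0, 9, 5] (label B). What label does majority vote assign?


d(q,P0) = 12  (label A)
d(q,P1) = 9  (label A)
d(q,P2) = 12  (label B)
Votes: A=2, B=1
Majority → A

A


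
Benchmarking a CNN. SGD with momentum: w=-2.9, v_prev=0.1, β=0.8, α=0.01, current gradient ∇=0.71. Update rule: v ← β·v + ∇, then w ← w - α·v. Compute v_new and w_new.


v_new = 0.8·0.1 + 0.71 = 0.08 + 0.71 = 0.79
w_new = -2.9 - 0.01·0.79 = -2.9 - 0.0079 = -2.9079

v_new=0.79, w_new=-2.9079


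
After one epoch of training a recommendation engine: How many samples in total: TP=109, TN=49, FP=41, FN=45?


Total = TP + TN + FP + FN
= 109 + 49 + 41 + 45
= 244
(Predicted positive: 150, predicted negative: 94)

244


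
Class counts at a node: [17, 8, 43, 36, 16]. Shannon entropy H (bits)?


Probabilities: [17/120, 8/120, 43/120, 36/120, 16/120] ≈ [0.1417, 0.0667, 0.3583, 0.3, 0.1333]
H = -((17/120)·log₂(17/120) + (8/120)·log₂(8/120) + (43/120)·log₂(43/120) + (36/120)·log₂(36/120) + (16/120)·log₂(16/120))
  = 2.0991 bits

2.0991 bits


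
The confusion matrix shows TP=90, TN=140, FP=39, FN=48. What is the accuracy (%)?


Accuracy = (TP+TN)/(TP+TN+FP+FN)
= (90+140)/(317)
= 230/317 = 72.56%

72.56%


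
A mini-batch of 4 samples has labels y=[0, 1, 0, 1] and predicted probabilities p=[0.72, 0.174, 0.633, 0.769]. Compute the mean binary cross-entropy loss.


L[0] = -ln(1-0.72) = -ln(0.28) = 1.273
L[1] = -ln(0.174) = 1.7487
L[2] = -ln(1-0.633) = -ln(0.367) = 1.0024
L[3] = -ln(0.769) = 0.2627
mean = (1.273 + 1.7487 + 1.0024 + 0.2627)/4 = 1.0717

1.0717


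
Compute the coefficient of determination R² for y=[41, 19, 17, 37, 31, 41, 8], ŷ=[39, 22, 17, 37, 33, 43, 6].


ȳ = 27.7143
SS_res = Σ(y-ŷ)² = 25
SS_tot = Σ(y-ȳ)² = 1029.43
R² = 1 - SS_res/SS_tot = 1 - 0.0243 = 0.9757

0.9757


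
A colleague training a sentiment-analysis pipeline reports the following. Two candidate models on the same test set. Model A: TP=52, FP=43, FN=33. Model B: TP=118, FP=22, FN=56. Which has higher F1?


Model A: P=52/95=0.5474, R=52/85=0.6118, F1=2PR/(P+R)=2TP/(2TP+FP+FN)=104/180=0.5778
Model B: P=118/140=0.8429, R=118/174=0.6782, F1=2PR/(P+R)=2TP/(2TP+FP+FN)=236/314=0.7516
0.5778 < 0.7516 → Model B

Model B


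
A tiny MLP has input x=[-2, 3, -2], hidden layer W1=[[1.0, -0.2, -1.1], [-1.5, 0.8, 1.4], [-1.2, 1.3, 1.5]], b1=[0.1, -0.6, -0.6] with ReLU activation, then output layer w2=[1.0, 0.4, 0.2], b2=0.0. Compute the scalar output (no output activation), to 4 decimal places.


z1[0] = (1.0)·(-2) + (-0.2)·(3) + (-1.1)·(-2) + 0.1 = -0.3
z1[1] = (-1.5)·(-2) + (0.8)·(3) + (1.4)·(-2) - 0.6 = 2.0
z1[2] = (-1.2)·(-2) + (1.3)·(3) + (1.5)·(-2) - 0.6 = 2.7
h = ReLU(z1) = [0.0, 2.0, 2.7]
output = (1.0)·(0.0) + (0.4)·(2.0) + (0.2)·(2.7) + 0.0 = 1.34

1.34


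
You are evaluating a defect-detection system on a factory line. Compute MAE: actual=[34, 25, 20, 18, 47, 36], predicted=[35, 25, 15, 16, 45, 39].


Absolute errors: |34-35|=1, |25-25|=0, |20-15|=5, |18-16|=2, |47-45|=2, |36-39|=3
Sum = 13
MAE = 13/6 = 13/6

13/6


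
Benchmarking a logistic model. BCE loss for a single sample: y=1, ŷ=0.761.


BCE = -[y·ln(p) + (1-y)·ln(1-p)]
= -1·ln(0.761) - 0
= -ln(0.761) = 0.2731

0.2731


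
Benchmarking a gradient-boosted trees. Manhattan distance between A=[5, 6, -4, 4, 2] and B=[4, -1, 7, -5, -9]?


d = |5-4| + |6+ 1| + |-4-7| + |4+ 5| + |2+ 9|
  = 1 + 7 + 11 + 9 + 11
  = 39

39


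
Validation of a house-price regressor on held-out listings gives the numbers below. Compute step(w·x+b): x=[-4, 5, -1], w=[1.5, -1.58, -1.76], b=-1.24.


z = (-4)·(1.5) + (5)·(-1.58) + (-1)·(-1.76) - 1.24
  = -13.38
step(z) = 0 (z<0)

0


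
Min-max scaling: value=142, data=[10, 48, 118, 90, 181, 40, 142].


min=10, max=181
(142-10)/(181-10) = 132/171 = 0.7719

0.7719


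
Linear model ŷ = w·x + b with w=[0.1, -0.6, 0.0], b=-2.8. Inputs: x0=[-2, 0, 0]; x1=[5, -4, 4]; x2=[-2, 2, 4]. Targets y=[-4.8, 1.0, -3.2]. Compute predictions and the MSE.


ŷ0 = (0.1)·(-2) + (-0.6)·(0) + (0.0)·(0) - 2.8 = -3.0
ŷ1 = (0.1)·(5) + (-0.6)·(-4) + (0.0)·(4) - 2.8 = 0.1
ŷ2 = (0.1)·(-2) + (-0.6)·(2) + (0.0)·(4) - 2.8 = -4.2
errors² = [3.24, 0.81, 1.0]
MSE = 5.0500/3 = 1.6833

1.6833


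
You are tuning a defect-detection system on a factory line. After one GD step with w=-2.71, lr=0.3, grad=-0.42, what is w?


w_new = w - α·∇
= -2.71 - 0.3·-0.42
= -2.71 + 0.126
= -2.584

-2.584


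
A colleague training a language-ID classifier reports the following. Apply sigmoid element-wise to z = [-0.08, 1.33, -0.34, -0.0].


σ(-0.08) = 1/(1+e^0.08) = 0.48
σ(1.33) = 1/(1+e^-1.33) = 0.7908
σ(-0.34) = 1/(1+e^0.34) = 0.4158
σ(-0.0) = 1/(1+e^0.0) = 0.5
result = [0.48, 0.7908, 0.4158, 0.5]

[0.48, 0.7908, 0.4158, 0.5]


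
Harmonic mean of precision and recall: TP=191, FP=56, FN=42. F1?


Precision = 191/247 = 0.7733
Recall = 191/233 = 0.8197
F1 = 2·P·R/(P+R) = 2·TP/(2·TP+FP+FN) = 382/(382+56+42) = 382/480 = 0.7958

0.7958


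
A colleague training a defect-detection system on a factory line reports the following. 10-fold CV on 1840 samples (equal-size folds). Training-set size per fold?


Fold size = 1840/10 = 184
Training per fold = 1840 - 184 = 1656

1656


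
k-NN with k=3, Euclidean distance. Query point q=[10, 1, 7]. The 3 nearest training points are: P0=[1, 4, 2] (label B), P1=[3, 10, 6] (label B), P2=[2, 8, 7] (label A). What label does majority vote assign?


d(q,P0) = 10.7238  (label B)
d(q,P1) = 11.4455  (label B)
d(q,P2) = 10.6301  (label A)
Votes: A=1, B=2
Majority → B

B


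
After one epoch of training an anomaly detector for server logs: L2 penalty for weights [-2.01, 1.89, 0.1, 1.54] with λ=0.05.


‖w‖₂² = (-2.01)² + (1.89)² + (0.1)² + (1.54)²
     = 4.0401 + 3.5721 + 0.01 + 2.3716
     = 9.9938
λ·‖w‖₂² = 0.05·9.9938 = 0.49969

0.49969


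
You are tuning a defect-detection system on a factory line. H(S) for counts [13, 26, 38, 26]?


Probabilities: [13/103, 26/103, 38/103, 26/103] ≈ [0.1262, 0.2524, 0.3689, 0.2524]
H = -((13/103)·log₂(13/103) + (26/103)·log₂(26/103) + (38/103)·log₂(38/103) + (26/103)·log₂(26/103))
  = 1.9103 bits

1.9103 bits


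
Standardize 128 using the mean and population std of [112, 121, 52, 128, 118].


μ = 106.2, σ = 27.5855
z = (128 - 106.2)/27.5855 = 0.7903

0.7903


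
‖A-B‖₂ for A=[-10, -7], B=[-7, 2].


d = √((-10+ 7)² + (-7-2)²)
  = √(9 + 81)
  = √90 = 9.4868

9.4868


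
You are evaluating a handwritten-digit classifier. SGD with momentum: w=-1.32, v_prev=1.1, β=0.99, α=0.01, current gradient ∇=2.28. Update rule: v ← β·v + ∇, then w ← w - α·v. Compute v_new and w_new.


v_new = 0.99·1.1 + 2.28 = 1.089 + 2.28 = 3.369
w_new = -1.32 - 0.01·3.369 = -1.32 - 0.03369 = -1.35369

v_new=3.369, w_new=-1.35369


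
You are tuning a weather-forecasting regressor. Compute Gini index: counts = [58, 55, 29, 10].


Probabilities: [58/152, 55/152, 29/152, 10/152] ≈ [0.3816, 0.3618, 0.1908, 0.0658]
Σpᵢ² = (3364 + 3025 + 841 + 100)/152² = 7330/23104
Gini = 1 - Σpᵢ² = 1 - 7330/23104 = 0.6827

0.6827


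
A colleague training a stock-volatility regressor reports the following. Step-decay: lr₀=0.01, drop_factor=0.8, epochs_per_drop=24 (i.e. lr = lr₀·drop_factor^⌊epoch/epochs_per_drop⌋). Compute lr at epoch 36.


n_drops = ⌊36/24⌋ = 1
lr = 0.01·0.8^1 = 0.01·0.8 = 0.008

0.008


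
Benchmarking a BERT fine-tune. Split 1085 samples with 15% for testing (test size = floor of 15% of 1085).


Test = ⌊1085·15/100⌋ = 162
Train = 1085 - 162 = 923

Train: 923, Test: 162


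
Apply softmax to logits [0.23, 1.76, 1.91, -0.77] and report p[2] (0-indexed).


Exponentials: e^0.23=1.2586, e^1.76=5.8124, e^1.91=6.7531, e^-0.77=0.463
Sum = 14.2871
Softmax = [0.0881, 0.4068, 0.4727, 0.0324]
p[2] = 6.7531/14.2871 = 0.4727

0.4727


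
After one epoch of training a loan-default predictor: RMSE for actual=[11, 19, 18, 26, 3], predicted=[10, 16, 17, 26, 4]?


MSE = 12/5 = 2.4
RMSE = √(12/5) = 1.5492

1.5492


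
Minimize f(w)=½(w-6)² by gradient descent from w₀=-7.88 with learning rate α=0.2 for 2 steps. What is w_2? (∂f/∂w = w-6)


step 1: grad = -7.88-6 = -13.88; w = -7.88 - 0.2·(-13.88) = -5.104
step 2: grad = -5.104-6 = -11.104; w = -5.104 - 0.2·(-11.104) = -2.8832

-2.8832


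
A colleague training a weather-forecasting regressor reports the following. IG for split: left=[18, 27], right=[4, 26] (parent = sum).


Parent = [22, 53], H_parent = 0.873
H_left = 0.971 (n=45), H_right = 0.5665 (n=30)
H_children = (45/75)·0.971 + (30/75)·0.5665 = 0.8092
IG = 0.873 - 0.8092 = 0.0638

0.0638


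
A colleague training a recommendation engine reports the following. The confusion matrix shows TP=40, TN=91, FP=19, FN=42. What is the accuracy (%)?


Accuracy = (TP+TN)/(TP+TN+FP+FN)
= (40+91)/(192)
= 131/192 = 68.23%

68.23%


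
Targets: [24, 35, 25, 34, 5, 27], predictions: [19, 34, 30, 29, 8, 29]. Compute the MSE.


Squared errors: (24-19)²=25, (35-34)²=1, (25-30)²=25, (34-29)²=25, (5-8)²=9, (27-29)²=4
Sum = 89
MSE = 89/6 = 89/6

89/6


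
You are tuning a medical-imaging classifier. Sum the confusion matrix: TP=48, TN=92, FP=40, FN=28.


Total = TP + TN + FP + FN
= 48 + 92 + 40 + 28
= 208
(Predicted positive: 88, predicted negative: 120)

208


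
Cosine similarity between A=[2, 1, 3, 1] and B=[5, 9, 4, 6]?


A·B = 2·5 + 1·9 + 3·4 + 1·6 = 37
‖A‖ = √15 = 3.873, ‖B‖ = √158 = 12.5698
cos = 37/(√15·√158) = 37/√2370 = 0.76

0.76


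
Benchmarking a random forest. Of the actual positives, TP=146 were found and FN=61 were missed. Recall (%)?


Recall = TP/(TP+FN)
= 146/(146+61)
= 146/207 = 70.53%

70.53%


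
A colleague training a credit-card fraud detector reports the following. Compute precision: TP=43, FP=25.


Precision = TP/(TP+FP)
= 43/(43+25)
= 43/68 = 63.24%

63.24%


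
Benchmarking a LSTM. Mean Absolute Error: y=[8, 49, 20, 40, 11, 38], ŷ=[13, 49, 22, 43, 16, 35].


Absolute errors: |8-13|=5, |49-49|=0, |20-22|=2, |40-43|=3, |11-16|=5, |38-35|=3
Sum = 18
MAE = 18/6 = 3

3


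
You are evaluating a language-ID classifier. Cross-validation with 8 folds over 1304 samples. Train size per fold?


Fold size = 1304/8 = 163
Training per fold = 1304 - 163 = 1141

1141


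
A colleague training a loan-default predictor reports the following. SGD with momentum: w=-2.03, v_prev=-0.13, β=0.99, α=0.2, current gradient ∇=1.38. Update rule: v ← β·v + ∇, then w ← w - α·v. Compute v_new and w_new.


v_new = 0.99·-0.13 + 1.38 = -0.1287 + 1.38 = 1.2513
w_new = -2.03 - 0.2·1.2513 = -2.03 - 0.25026 = -2.28026

v_new=1.2513, w_new=-2.28026


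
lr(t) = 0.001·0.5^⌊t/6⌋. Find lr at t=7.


n_drops = ⌊7/6⌋ = 1
lr = 0.001·0.5^1 = 0.001·0.5 = 0.0005

0.0005


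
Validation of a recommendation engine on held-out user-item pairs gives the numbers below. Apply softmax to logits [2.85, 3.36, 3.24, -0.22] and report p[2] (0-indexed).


Exponentials: e^2.85=17.2878, e^3.36=28.7892, e^3.24=25.5337, e^-0.22=0.8025
Sum = 72.4132
Softmax = [0.2387, 0.3976, 0.3526, 0.0111]
p[2] = 25.5337/72.4132 = 0.3526

0.3526


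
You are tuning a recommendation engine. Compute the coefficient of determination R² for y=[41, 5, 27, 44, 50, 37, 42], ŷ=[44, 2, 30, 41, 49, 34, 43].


ȳ = 35.1429
SS_res = Σ(y-ŷ)² = 47
SS_tot = Σ(y-ȳ)² = 1358.86
R² = 1 - SS_res/SS_tot = 1 - 0.0346 = 0.9654

0.9654


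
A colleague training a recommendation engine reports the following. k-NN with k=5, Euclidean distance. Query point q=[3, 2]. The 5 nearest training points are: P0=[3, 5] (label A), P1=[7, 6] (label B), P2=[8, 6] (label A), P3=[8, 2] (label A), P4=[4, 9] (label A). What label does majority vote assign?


d(q,P0) = 3.0  (label A)
d(q,P1) = 5.6569  (label B)
d(q,P2) = 6.4031  (label A)
d(q,P3) = 5.0  (label A)
d(q,P4) = 7.0711  (label A)
Votes: A=4, B=1
Majority → A

A


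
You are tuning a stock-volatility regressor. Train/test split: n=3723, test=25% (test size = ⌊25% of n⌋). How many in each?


Test = ⌊3723·25/100⌋ = 930
Train = 3723 - 930 = 2793

Train: 2793, Test: 930


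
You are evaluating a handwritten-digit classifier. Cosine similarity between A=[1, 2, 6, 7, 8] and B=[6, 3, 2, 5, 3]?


A·B = 1·6 + 2·3 + 6·2 + 7·5 + 8·3 = 83
‖A‖ = √154 = 12.4097, ‖B‖ = √83 = 9.1104
cos = 83/(√154·√83) = 83/√12782 = 0.7341

0.7341


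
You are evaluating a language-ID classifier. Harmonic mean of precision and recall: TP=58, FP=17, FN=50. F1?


Precision = 58/75 = 0.7733
Recall = 58/108 = 0.537
F1 = 2·P·R/(P+R) = 2·TP/(2·TP+FP+FN) = 116/(116+17+50) = 116/183 = 0.6339

0.6339


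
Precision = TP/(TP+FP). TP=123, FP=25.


Precision = TP/(TP+FP)
= 123/(123+25)
= 123/148 = 83.11%

83.11%


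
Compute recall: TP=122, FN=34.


Recall = TP/(TP+FN)
= 122/(122+34)
= 122/156 = 78.21%

78.21%


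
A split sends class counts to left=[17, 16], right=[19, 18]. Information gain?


Parent = [36, 34], H_parent = 0.9994
H_left = 0.9993 (n=33), H_right = 0.9995 (n=37)
H_children = (33/70)·0.9993 + (37/70)·0.9995 = 0.9994
IG = 0.9994 - 0.9994 = 0.0

0.0


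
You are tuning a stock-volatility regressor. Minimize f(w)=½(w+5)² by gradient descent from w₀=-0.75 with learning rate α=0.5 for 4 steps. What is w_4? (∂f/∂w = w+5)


step 1: grad = -0.75+5 = 4.25; w = -0.75 - 0.5·(4.25) = -2.875
step 2: grad = -2.875+5 = 2.125; w = -2.875 - 0.5·(2.125) = -3.9375
step 3: grad = -3.9375+5 = 1.0625; w = -3.9375 - 0.5·(1.0625) = -4.46875
step 4: grad = -4.46875+5 = 0.53125; w = -4.46875 - 0.5·(0.53125) = -4.734375

-4.734375


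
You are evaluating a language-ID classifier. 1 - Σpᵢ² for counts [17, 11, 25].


Probabilities: [17/53, 11/53, 25/53] ≈ [0.3208, 0.2075, 0.4717]
Σpᵢ² = (289 + 121 + 625)/53² = 1035/2809
Gini = 1 - Σpᵢ² = 1 - 1035/2809 = 0.6315

0.6315


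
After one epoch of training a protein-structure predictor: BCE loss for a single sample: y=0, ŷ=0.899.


BCE = -[y·ln(p) + (1-y)·ln(1-p)]
= -0 - 1·ln(1-0.899)
= -ln(0.101) = 2.2926

2.2926


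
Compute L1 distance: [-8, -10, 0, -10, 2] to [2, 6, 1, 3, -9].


d = |-8-2| + |-10-6| + |0-1| + |-10-3| + |2+ 9|
  = 10 + 16 + 1 + 13 + 11
  = 51

51


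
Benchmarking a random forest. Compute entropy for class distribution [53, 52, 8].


Probabilities: [53/113, 52/113, 8/113] ≈ [0.469, 0.4602, 0.0708]
H = -((53/113)·log₂(53/113) + (52/113)·log₂(52/113) + (8/113)·log₂(8/113))
  = 1.298 bits

1.298 bits


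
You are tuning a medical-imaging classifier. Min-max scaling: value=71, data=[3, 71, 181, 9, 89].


min=3, max=181
(71-3)/(181-3) = 68/178 = 0.382

0.382


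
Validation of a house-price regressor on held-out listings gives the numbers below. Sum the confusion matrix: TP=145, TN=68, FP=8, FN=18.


Total = TP + TN + FP + FN
= 145 + 68 + 8 + 18
= 239
(Predicted positive: 153, predicted negative: 86)

239


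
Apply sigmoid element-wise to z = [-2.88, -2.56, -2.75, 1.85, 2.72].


σ(-2.88) = 1/(1+e^2.88) = 0.0532
σ(-2.56) = 1/(1+e^2.56) = 0.0718
σ(-2.75) = 1/(1+e^2.75) = 0.0601
σ(1.85) = 1/(1+e^-1.85) = 0.8641
σ(2.72) = 1/(1+e^-2.72) = 0.9382
result = [0.0532, 0.0718, 0.0601, 0.8641, 0.9382]

[0.0532, 0.0718, 0.0601, 0.8641, 0.9382]


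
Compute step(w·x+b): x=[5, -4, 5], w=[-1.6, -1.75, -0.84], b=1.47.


z = (5)·(-1.6) + (-4)·(-1.75) + (5)·(-0.84) + 1.47
  = -3.73
step(z) = 0 (z<0)

0


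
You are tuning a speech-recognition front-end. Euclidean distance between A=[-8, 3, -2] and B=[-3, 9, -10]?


d = √((-8+ 3)² + (3-9)² + (-2+ 10)²)
  = √(25 + 36 + 64)
  = √125 = 11.1803

11.1803


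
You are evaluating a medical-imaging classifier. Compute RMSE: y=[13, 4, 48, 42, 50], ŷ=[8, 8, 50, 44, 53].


MSE = 58/5 = 11.6
RMSE = √(58/5) = 3.4059

3.4059


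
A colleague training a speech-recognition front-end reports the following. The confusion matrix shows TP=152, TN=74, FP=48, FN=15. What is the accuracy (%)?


Accuracy = (TP+TN)/(TP+TN+FP+FN)
= (152+74)/(289)
= 226/289 = 78.2%

78.2%


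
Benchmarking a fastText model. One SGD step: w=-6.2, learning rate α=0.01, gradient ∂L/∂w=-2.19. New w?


w_new = w - α·∇
= -6.2 - 0.01·-2.19
= -6.2 + 0.0219
= -6.1781

-6.1781


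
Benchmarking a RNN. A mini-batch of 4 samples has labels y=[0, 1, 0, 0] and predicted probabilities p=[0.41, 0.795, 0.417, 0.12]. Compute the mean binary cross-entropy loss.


L[0] = -ln(1-0.41) = -ln(0.59) = 0.5276
L[1] = -ln(0.795) = 0.2294
L[2] = -ln(1-0.417) = -ln(0.583) = 0.5396
L[3] = -ln(1-0.12) = -ln(0.88) = 0.1278
mean = (0.5276 + 0.2294 + 0.5396 + 0.1278)/4 = 0.3561

0.3561


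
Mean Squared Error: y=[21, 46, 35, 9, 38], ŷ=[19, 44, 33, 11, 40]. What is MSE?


Squared errors: (21-19)²=4, (46-44)²=4, (35-33)²=4, (9-11)²=4, (38-40)²=4
Sum = 20
MSE = 20/5 = 4

4


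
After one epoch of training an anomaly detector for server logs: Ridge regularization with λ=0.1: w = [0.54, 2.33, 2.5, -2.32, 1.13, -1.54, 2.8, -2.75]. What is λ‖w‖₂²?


‖w‖₂² = (0.54)² + (2.33)² + (2.5)² + (-2.32)² + (1.13)² + (-1.54)² + (2.8)² + (-2.75)²
     = 0.2916 + 5.4289 + 6.25 + 5.3824 + 1.2769 + 2.3716 + 7.84 + 7.5625
     = 36.4039
λ·‖w‖₂² = 0.1·36.4039 = 3.64039

3.64039


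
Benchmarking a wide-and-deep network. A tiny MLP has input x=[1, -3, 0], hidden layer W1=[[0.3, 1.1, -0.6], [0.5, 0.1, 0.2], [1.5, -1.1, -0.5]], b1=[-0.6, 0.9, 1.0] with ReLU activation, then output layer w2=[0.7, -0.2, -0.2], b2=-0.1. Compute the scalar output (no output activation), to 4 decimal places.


z1[0] = (0.3)·(1) + (1.1)·(-3) + (-0.6)·(0) - 0.6 = -3.6
z1[1] = (0.5)·(1) + (0.1)·(-3) + (0.2)·(0) + 0.9 = 1.1
z1[2] = (1.5)·(1) + (-1.1)·(-3) + (-0.5)·(0) + 1.0 = 5.8
h = ReLU(z1) = [0.0, 1.1, 5.8]
output = (0.7)·(0.0) + (-0.2)·(1.1) + (-0.2)·(5.8) - 0.1 = -1.48

-1.48


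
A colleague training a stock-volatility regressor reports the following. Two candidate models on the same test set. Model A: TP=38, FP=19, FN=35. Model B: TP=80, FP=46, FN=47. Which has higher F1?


Model A: P=38/57=0.6667, R=38/73=0.5205, F1=2PR/(P+R)=2TP/(2TP+FP+FN)=76/130=0.5846
Model B: P=80/126=0.6349, R=80/127=0.6299, F1=2PR/(P+R)=2TP/(2TP+FP+FN)=160/253=0.6324
0.5846 < 0.6324 → Model B

Model B


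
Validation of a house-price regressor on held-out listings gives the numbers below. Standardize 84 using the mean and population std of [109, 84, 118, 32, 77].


μ = 84, σ = 30.1131
z = (84 - 84)/30.1131 = 0.0

0.0


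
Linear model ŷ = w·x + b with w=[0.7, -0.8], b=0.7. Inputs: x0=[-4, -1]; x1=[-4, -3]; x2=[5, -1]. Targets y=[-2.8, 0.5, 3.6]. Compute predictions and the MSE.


ŷ0 = (0.7)·(-4) + (-0.8)·(-1) + 0.7 = -1.3
ŷ1 = (0.7)·(-4) + (-0.8)·(-3) + 0.7 = 0.3
ŷ2 = (0.7)·(5) + (-0.8)·(-1) + 0.7 = 5.0
errors² = [2.25, 0.04, 1.96]
MSE = 4.2500/3 = 1.4167

1.4167


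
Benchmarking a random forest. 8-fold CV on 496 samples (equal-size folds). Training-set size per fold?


Fold size = 496/8 = 62
Training per fold = 496 - 62 = 434

434


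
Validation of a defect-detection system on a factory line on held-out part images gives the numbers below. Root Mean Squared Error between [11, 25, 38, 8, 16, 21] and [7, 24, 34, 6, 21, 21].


MSE = 62/6 = 10.3333
RMSE = √(62/6) = 3.2146

3.2146


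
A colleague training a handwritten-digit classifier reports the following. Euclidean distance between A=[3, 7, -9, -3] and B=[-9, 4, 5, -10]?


d = √((3+ 9)² + (7-4)² + (-9-5)² + (-3+ 10)²)
  = √(144 + 9 + 196 + 49)
  = √398 = 19.9499

19.9499


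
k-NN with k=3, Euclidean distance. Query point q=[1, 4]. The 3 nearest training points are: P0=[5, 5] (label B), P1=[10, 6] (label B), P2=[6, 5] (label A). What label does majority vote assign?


d(q,P0) = 4.1231  (label B)
d(q,P1) = 9.2195  (label B)
d(q,P2) = 5.099  (label A)
Votes: A=1, B=2
Majority → B

B


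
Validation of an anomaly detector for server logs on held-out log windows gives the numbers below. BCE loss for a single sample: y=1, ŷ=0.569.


BCE = -[y·ln(p) + (1-y)·ln(1-p)]
= -1·ln(0.569) - 0
= -ln(0.569) = 0.5639

0.5639


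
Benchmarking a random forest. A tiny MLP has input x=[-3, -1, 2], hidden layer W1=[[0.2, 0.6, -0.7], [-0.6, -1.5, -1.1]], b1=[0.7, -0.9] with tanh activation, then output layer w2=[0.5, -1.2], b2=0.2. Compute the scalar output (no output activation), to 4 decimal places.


z1[0] = (0.2)·(-3) + (0.6)·(-1) + (-0.7)·(2) + 0.7 = -1.9
z1[1] = (-0.6)·(-3) + (-1.5)·(-1) + (-1.1)·(2) - 0.9 = 0.2
h = tanh(z1) = [-0.9562, 0.1974]
output = (0.5)·(-0.9562) + (-1.2)·(0.1974) + 0.2 = -0.515

-0.515


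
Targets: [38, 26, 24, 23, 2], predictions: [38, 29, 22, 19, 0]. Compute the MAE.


Absolute errors: |38-38|=0, |26-29|=3, |24-22|=2, |23-19|=4, |2-0|=2
Sum = 11
MAE = 11/5 = 11/5

11/5


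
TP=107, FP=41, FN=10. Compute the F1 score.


Precision = 107/148 = 0.723
Recall = 107/117 = 0.9145
F1 = 2·P·R/(P+R) = 2·TP/(2·TP+FP+FN) = 214/(214+41+10) = 214/265 = 0.8075

0.8075


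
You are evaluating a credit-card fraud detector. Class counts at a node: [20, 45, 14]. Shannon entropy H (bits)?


Probabilities: [20/79, 45/79, 14/79] ≈ [0.2532, 0.5696, 0.1772]
H = -((20/79)·log₂(20/79) + (45/79)·log₂(45/79) + (14/79)·log₂(14/79))
  = 1.4066 bits

1.4066 bits


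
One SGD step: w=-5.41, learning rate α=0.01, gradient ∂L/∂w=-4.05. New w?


w_new = w - α·∇
= -5.41 - 0.01·-4.05
= -5.41 + 0.0405
= -5.3695

-5.3695


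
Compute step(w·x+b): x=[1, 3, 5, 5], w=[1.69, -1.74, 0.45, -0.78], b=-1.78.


z = (1)·(1.69) + (3)·(-1.74) + (5)·(0.45) + (5)·(-0.78) - 1.78
  = -6.96
step(z) = 0 (z<0)

0


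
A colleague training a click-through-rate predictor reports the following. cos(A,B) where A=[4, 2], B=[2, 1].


A·B = 4·2 + 2·1 = 10
‖A‖ = √20 = 4.4721, ‖B‖ = √5 = 2.2361
cos = 10/(√20·√5) = 10/√100 = 1.0

1.0


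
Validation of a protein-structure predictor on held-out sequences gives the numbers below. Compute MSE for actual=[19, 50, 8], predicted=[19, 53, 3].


Squared errors: (19-19)²=0, (50-53)²=9, (8-3)²=25
Sum = 34
MSE = 34/3 = 34/3

34/3


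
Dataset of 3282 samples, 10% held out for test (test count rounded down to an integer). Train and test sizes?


Test = ⌊3282·10/100⌋ = 328
Train = 3282 - 328 = 2954

Train: 2954, Test: 328


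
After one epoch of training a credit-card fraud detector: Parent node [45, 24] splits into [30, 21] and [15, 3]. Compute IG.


Parent = [45, 24], H_parent = 0.9321
H_left = 0.9774 (n=51), H_right = 0.65 (n=18)
H_children = (51/69)·0.9774 + (18/69)·0.65 = 0.892
IG = 0.9321 - 0.892 = 0.0401

0.0401


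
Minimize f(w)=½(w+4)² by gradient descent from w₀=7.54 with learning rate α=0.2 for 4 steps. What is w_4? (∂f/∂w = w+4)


step 1: grad = 7.54+4 = 11.54; w = 7.54 - 0.2·(11.54) = 5.232
step 2: grad = 5.232+4 = 9.232; w = 5.232 - 0.2·(9.232) = 3.3856
step 3: grad = 3.3856+4 = 7.3856; w = 3.3856 - 0.2·(7.3856) = 1.90848
step 4: grad = 1.90848+4 = 5.90848; w = 1.90848 - 0.2·(5.90848) = 0.726784

0.726784


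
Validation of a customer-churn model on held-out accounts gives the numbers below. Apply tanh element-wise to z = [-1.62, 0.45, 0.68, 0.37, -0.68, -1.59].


tanh(-1.62) = -0.9246
tanh(0.45) = 0.4219
tanh(0.68) = 0.5915
tanh(0.37) = 0.354
tanh(-0.68) = -0.5915
tanh(-1.59) = -0.9201
result = [-0.9246, 0.4219, 0.5915, 0.354, -0.5915, -0.9201]

[-0.9246, 0.4219, 0.5915, 0.354, -0.5915, -0.9201]


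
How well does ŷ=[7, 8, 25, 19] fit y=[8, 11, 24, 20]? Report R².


ȳ = 15.75
SS_res = Σ(y-ŷ)² = 12
SS_tot = Σ(y-ȳ)² = 168.75
R² = 1 - SS_res/SS_tot = 1 - 0.0711 = 0.9289

0.9289


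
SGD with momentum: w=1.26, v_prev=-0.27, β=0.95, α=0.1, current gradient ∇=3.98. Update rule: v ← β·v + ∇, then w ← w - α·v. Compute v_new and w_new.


v_new = 0.95·-0.27 + 3.98 = -0.2565 + 3.98 = 3.7235
w_new = 1.26 - 0.1·3.7235 = 1.26 - 0.37235 = 0.88765

v_new=3.7235, w_new=0.88765


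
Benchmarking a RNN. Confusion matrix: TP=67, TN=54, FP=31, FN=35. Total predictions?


Total = TP + TN + FP + FN
= 67 + 54 + 31 + 35
= 187
(Predicted positive: 98, predicted negative: 89)

187


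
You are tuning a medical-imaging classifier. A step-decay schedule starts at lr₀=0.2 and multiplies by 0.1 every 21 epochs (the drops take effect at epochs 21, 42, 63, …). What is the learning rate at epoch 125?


n_drops = ⌊125/21⌋ = 5
lr = 0.2·0.1^5 = 0.2·0.00001 = 0.000002

0.000002


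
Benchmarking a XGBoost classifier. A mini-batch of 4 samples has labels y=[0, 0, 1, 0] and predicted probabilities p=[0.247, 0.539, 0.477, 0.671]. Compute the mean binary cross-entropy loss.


L[0] = -ln(1-0.247) = -ln(0.753) = 0.2837
L[1] = -ln(1-0.539) = -ln(0.461) = 0.7744
L[2] = -ln(0.477) = 0.7402
L[3] = -ln(1-0.671) = -ln(0.329) = 1.1117
mean = (0.2837 + 0.7744 + 0.7402 + 1.1117)/4 = 0.7275

0.7275


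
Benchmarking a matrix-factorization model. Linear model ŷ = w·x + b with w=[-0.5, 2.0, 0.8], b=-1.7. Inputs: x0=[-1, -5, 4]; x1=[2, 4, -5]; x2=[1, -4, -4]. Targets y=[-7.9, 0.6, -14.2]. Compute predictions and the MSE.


ŷ0 = (-0.5)·(-1) + (2.0)·(-5) + (0.8)·(4) - 1.7 = -8.0
ŷ1 = (-0.5)·(2) + (2.0)·(4) + (0.8)·(-5) - 1.7 = 1.3
ŷ2 = (-0.5)·(1) + (2.0)·(-4) + (0.8)·(-4) - 1.7 = -13.4
errors² = [0.01, 0.49, 0.64]
MSE = 1.1400/3 = 0.38

0.38


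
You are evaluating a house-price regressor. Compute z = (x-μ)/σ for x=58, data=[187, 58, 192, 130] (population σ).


μ = 141.75, σ = 54.1404
z = (58 - 141.75)/54.1404 = -1.5469

-1.5469


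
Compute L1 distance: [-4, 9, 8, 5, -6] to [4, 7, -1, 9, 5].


d = |-4-4| + |9-7| + |8+ 1| + |5-9| + |-6-5|
  = 8 + 2 + 9 + 4 + 11
  = 34

34


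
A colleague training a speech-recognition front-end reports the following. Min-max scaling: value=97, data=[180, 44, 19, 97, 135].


min=19, max=180
(97-19)/(180-19) = 78/161 = 0.4845

0.4845


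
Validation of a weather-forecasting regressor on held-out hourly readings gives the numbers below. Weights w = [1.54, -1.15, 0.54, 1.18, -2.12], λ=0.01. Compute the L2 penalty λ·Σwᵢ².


‖w‖₂² = (1.54)² + (-1.15)² + (0.54)² + (1.18)² + (-2.12)²
     = 2.3716 + 1.3225 + 0.2916 + 1.3924 + 4.4944
     = 9.8725
λ·‖w‖₂² = 0.01·9.8725 = 0.098725

0.098725


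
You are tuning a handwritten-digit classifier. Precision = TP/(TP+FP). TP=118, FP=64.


Precision = TP/(TP+FP)
= 118/(118+64)
= 118/182 = 64.84%

64.84%


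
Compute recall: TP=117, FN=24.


Recall = TP/(TP+FN)
= 117/(117+24)
= 117/141 = 82.98%

82.98%


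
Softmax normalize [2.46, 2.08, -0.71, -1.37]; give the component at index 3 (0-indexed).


Exponentials: e^2.46=11.7048, e^2.08=8.0045, e^-0.71=0.4916, e^-1.37=0.2541
Sum = 20.455
Softmax = [0.5722, 0.3913, 0.024, 0.0124]
p[3] = 0.2541/20.455 = 0.0124

0.0124


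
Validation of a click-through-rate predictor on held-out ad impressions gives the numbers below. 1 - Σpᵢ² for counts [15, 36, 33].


Probabilities: [15/84, 36/84, 33/84] ≈ [0.1786, 0.4286, 0.3929]
Σpᵢ² = (225 + 1296 + 1089)/84² = 2610/7056
Gini = 1 - Σpᵢ² = 1 - 2610/7056 = 0.6301

0.6301


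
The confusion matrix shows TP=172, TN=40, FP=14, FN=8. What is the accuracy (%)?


Accuracy = (TP+TN)/(TP+TN+FP+FN)
= (172+40)/(234)
= 212/234 = 90.6%

90.6%


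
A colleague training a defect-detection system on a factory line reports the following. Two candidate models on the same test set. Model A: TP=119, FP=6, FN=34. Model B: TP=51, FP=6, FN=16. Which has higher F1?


Model A: P=119/125=0.952, R=119/153=0.7778, F1=2PR/(P+R)=2TP/(2TP+FP+FN)=238/278=0.8561
Model B: P=51/57=0.8947, R=51/67=0.7612, F1=2PR/(P+R)=2TP/(2TP+FP+FN)=102/124=0.8226
0.8561 > 0.8226 → Model A

Model A


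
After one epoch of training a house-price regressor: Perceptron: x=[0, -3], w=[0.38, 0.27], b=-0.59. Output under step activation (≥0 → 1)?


z = (0)·(0.38) + (-3)·(0.27) - 0.59
  = -1.4
step(z) = 0 (z<0)

0


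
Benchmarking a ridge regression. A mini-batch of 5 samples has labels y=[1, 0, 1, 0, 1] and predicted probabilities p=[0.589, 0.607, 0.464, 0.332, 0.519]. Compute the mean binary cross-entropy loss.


L[0] = -ln(0.589) = 0.5293
L[1] = -ln(1-0.607) = -ln(0.393) = 0.9339
L[2] = -ln(0.464) = 0.7679
L[3] = -ln(1-0.332) = -ln(0.668) = 0.4035
L[4] = -ln(0.519) = 0.6559
mean = (0.5293 + 0.9339 + 0.7679 + 0.4035 + 0.6559)/5 = 0.6581

0.6581


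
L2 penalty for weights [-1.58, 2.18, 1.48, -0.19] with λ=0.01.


‖w‖₂² = (-1.58)² + (2.18)² + (1.48)² + (-0.19)²
     = 2.4964 + 4.7524 + 2.1904 + 0.0361
     = 9.4753
λ·‖w‖₂² = 0.01·9.4753 = 0.094753

0.094753


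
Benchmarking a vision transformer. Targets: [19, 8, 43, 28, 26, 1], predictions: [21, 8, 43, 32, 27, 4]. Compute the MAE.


Absolute errors: |19-21|=2, |8-8|=0, |43-43|=0, |28-32|=4, |26-27|=1, |1-4|=3
Sum = 10
MAE = 10/6 = 5/3

5/3


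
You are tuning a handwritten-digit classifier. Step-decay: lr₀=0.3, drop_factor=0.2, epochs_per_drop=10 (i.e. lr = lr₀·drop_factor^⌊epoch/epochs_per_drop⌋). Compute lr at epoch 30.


n_drops = ⌊30/10⌋ = 3
lr = 0.3·0.2^3 = 0.3·0.008 = 0.0024

0.0024


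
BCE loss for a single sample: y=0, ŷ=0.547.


BCE = -[y·ln(p) + (1-y)·ln(1-p)]
= -0 - 1·ln(1-0.547)
= -ln(0.453) = 0.7919

0.7919


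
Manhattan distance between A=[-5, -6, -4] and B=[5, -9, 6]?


d = |-5-5| + |-6+ 9| + |-4-6|
  = 10 + 3 + 10
  = 23

23


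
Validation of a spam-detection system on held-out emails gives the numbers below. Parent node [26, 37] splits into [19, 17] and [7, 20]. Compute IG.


Parent = [26, 37], H_parent = 0.9779
H_left = 0.9978 (n=36), H_right = 0.8256 (n=27)
H_children = (36/63)·0.9978 + (27/63)·0.8256 = 0.924
IG = 0.9779 - 0.924 = 0.0539

0.0539


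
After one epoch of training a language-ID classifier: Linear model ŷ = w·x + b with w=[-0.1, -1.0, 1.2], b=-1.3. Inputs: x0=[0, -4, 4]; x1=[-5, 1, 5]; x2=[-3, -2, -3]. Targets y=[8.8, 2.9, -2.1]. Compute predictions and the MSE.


ŷ0 = (-0.1)·(0) + (-1.0)·(-4) + (1.2)·(4) - 1.3 = 7.5
ŷ1 = (-0.1)·(-5) + (-1.0)·(1) + (1.2)·(5) - 1.3 = 4.2
ŷ2 = (-0.1)·(-3) + (-1.0)·(-2) + (1.2)·(-3) - 1.3 = -2.6
errors² = [1.69, 1.69, 0.25]
MSE = 3.6300/3 = 1.21

1.21


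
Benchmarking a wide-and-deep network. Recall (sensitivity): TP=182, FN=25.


Recall = TP/(TP+FN)
= 182/(182+25)
= 182/207 = 87.92%

87.92%


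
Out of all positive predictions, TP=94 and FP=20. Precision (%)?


Precision = TP/(TP+FP)
= 94/(94+20)
= 94/114 = 82.46%

82.46%


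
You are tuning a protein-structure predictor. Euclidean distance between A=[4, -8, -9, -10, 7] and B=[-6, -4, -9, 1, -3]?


d = √((4+ 6)² + (-8+ 4)² + (-9+ 9)² + (-10-1)² + (7+ 3)²)
  = √(100 + 16 + 0 + 121 + 100)
  = √337 = 18.3576

18.3576


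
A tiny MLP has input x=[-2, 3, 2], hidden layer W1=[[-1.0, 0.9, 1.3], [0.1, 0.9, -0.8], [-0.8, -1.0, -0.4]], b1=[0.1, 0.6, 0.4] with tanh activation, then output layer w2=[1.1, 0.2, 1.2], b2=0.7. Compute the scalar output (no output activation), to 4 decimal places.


z1[0] = (-1.0)·(-2) + (0.9)·(3) + (1.3)·(2) + 0.1 = 7.4
z1[1] = (0.1)·(-2) + (0.9)·(3) + (-0.8)·(2) + 0.6 = 1.5
z1[2] = (-0.8)·(-2) + (-1.0)·(3) + (-0.4)·(2) + 0.4 = -1.8
h = tanh(z1) = [1.0, 0.9051, -0.9468]
output = (1.1)·(1.0) + (0.2)·(0.9051) + (1.2)·(-0.9468) + 0.7 = 0.8449

0.8449


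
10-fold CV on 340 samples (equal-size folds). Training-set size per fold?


Fold size = 340/10 = 34
Training per fold = 340 - 34 = 306

306


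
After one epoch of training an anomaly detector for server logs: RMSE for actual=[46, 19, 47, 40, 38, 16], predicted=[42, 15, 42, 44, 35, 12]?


MSE = 98/6 = 16.3333
RMSE = √(98/6) = 4.0415

4.0415


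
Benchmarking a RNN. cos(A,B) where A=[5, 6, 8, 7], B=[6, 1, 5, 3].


A·B = 5·6 + 6·1 + 8·5 + 7·3 = 97
‖A‖ = √174 = 13.1909, ‖B‖ = √71 = 8.4261
cos = 97/(√174·√71) = 97/√12354 = 0.8727

0.8727


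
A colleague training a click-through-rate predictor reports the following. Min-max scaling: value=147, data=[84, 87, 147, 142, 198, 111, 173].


min=84, max=198
(147-84)/(198-84) = 63/114 = 0.5526

0.5526


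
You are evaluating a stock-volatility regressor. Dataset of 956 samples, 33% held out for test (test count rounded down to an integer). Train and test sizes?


Test = ⌊956·33/100⌋ = 315
Train = 956 - 315 = 641

Train: 641, Test: 315


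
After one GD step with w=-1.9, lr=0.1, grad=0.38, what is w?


w_new = w - α·∇
= -1.9 - 0.1·0.38
= -1.9 - 0.038
= -1.938

-1.938


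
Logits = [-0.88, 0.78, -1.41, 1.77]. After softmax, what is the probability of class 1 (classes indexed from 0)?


Exponentials: e^-0.88=0.4148, e^0.78=2.1815, e^-1.41=0.2441, e^1.77=5.8709
Sum = 8.7113
Softmax = [0.0476, 0.2504, 0.028, 0.6739]
p[1] = 2.1815/8.7113 = 0.2504

0.2504


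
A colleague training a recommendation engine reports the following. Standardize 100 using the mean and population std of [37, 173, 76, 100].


μ = 96.5, σ = 49.5606
z = (100 - 96.5)/49.5606 = 0.0706

0.0706


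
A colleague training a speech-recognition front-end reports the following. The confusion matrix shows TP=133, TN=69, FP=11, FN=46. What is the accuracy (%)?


Accuracy = (TP+TN)/(TP+TN+FP+FN)
= (133+69)/(259)
= 202/259 = 77.99%

77.99%


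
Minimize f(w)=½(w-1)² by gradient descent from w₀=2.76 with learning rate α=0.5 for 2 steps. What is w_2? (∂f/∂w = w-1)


step 1: grad = 2.76-1 = 1.76; w = 2.76 - 0.5·(1.76) = 1.88
step 2: grad = 1.88-1 = 0.88; w = 1.88 - 0.5·(0.88) = 1.44

1.44


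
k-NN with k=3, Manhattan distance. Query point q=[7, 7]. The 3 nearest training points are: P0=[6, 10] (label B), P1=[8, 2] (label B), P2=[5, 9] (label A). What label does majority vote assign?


d(q,P0) = 4  (label B)
d(q,P1) = 6  (label B)
d(q,P2) = 4  (label A)
Votes: A=1, B=2
Majority → B

B


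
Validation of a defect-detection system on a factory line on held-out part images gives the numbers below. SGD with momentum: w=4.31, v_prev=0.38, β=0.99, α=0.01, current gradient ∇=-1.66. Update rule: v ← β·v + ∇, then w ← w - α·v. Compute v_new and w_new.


v_new = 0.99·0.38 - 1.66 = 0.3762 - 1.66 = -1.2838
w_new = 4.31 - 0.01·-1.2838 = 4.31 + 0.012838 = 4.322838

v_new=-1.2838, w_new=4.322838


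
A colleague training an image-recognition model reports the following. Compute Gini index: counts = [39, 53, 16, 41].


Probabilities: [39/149, 53/149, 16/149, 41/149] ≈ [0.2617, 0.3557, 0.1074, 0.2752]
Σpᵢ² = (1521 + 2809 + 256 + 1681)/149² = 6267/22201
Gini = 1 - Σpᵢ² = 1 - 6267/22201 = 0.7177

0.7177


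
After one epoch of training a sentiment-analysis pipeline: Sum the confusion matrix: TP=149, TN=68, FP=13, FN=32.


Total = TP + TN + FP + FN
= 149 + 68 + 13 + 32
= 262
(Predicted positive: 162, predicted negative: 100)

262


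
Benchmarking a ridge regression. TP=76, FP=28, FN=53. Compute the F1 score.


Precision = 76/104 = 0.7308
Recall = 76/129 = 0.5891
F1 = 2·P·R/(P+R) = 2·TP/(2·TP+FP+FN) = 152/(152+28+53) = 152/233 = 0.6524

0.6524


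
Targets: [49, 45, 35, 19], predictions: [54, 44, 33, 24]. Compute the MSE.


Squared errors: (49-54)²=25, (45-44)²=1, (35-33)²=4, (19-24)²=25
Sum = 55
MSE = 55/4 = 55/4

55/4


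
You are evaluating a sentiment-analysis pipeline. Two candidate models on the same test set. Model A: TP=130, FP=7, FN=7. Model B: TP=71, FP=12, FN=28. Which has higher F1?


Model A: P=130/137=0.9489, R=130/137=0.9489, F1=2PR/(P+R)=2TP/(2TP+FP+FN)=260/274=0.9489
Model B: P=71/83=0.8554, R=71/99=0.7172, F1=2PR/(P+R)=2TP/(2TP+FP+FN)=142/182=0.7802
0.9489 > 0.7802 → Model A

Model A


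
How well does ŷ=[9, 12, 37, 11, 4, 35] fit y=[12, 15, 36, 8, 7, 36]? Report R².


ȳ = 19
SS_res = Σ(y-ŷ)² = 38
SS_tot = Σ(y-ȳ)² = 908
R² = 1 - SS_res/SS_tot = 1 - 0.0419 = 0.9581

0.9581


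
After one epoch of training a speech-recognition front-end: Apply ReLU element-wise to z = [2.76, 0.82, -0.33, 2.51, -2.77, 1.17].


ReLU(2.76) = max(0, 2.76) = 2.76
ReLU(0.82) = max(0, 0.82) = 0.82
ReLU(-0.33) = max(0, -0.33) = 0.0
ReLU(2.51) = max(0, 2.51) = 2.51
ReLU(-2.77) = max(0, -2.77) = 0.0
ReLU(1.17) = max(0, 1.17) = 1.17
result = [2.76, 0.82, 0.0, 2.51, 0.0, 1.17]

[2.76, 0.82, 0.0, 2.51, 0.0, 1.17]


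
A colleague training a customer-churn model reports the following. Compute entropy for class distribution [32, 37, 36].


Probabilities: [32/105, 37/105, 36/105] ≈ [0.3048, 0.3524, 0.3429]
H = -((32/105)·log₂(32/105) + (37/105)·log₂(37/105) + (36/105)·log₂(36/105))
  = 1.5822 bits

1.5822 bits


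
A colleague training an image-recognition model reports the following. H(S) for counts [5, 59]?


Probabilities: [5/64, 59/64] ≈ [0.0781, 0.9219]
H = -((5/64)·log₂(5/64) + (59/64)·log₂(59/64))
  = 0.3955 bits

0.3955 bits


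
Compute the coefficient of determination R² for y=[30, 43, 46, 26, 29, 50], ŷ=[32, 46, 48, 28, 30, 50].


ȳ = 37.3333
SS_res = Σ(y-ŷ)² = 22
SS_tot = Σ(y-ȳ)² = 519.33
R² = 1 - SS_res/SS_tot = 1 - 0.0424 = 0.9576

0.9576


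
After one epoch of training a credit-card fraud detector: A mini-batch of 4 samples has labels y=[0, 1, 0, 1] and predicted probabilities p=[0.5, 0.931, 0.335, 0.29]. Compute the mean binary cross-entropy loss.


L[0] = -ln(1-0.5) = -ln(0.5) = 0.6931
L[1] = -ln(0.931) = 0.0715
L[2] = -ln(1-0.335) = -ln(0.665) = 0.408
L[3] = -ln(0.29) = 1.2379
mean = (0.6931 + 0.0715 + 0.408 + 1.2379)/4 = 0.6026

0.6026
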